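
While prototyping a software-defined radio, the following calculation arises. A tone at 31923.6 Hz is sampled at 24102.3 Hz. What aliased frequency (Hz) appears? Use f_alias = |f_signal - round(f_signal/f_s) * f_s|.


Compute the nearest integer multiple of fs to the signal:
n = round(31923.6 / 24102.3) = 1
f_alias = |31923.6 - 1 * 24102.3|
        = |31923.6 - 24102.3|
        = 7821.3 Hz

7821.3


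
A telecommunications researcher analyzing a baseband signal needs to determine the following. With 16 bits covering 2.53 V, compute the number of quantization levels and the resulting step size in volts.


Step 1 — number of quantization levels:
L = 2^N = 2^16 = 65536

Step 2 — LSB step size:
delta = Vfs / L
      = 2.53 / 65536
      = 3.86e-05 V

Levels = 65536; step size = 3.86e-05 V


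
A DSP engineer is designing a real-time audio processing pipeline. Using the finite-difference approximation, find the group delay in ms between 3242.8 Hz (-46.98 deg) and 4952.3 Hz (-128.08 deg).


Group delay from phase difference:
tau = -d(phi)/d(omega)
d(phi) = -81.1 deg = -1.415462 rad
d(omega) = 2*pi*(4952.3 - 3242.8) = 10741.1053 rad/s
tau = -(-1.415462) / 10741.1053
    = 0.1318 ms

0.1318 ms


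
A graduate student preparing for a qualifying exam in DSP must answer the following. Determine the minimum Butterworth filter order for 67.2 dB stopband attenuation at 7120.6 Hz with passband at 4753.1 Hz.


Butterworth filter order formula:
n = log10(10^(A/10) - 1) / (2 * log10(f_stop/f_pass))
10^(67.2/10) - 1 = 5248073.6025
f_stop/f_pass = 7120.6 / 4753.1 = 1.4981
n = 19.141 -> ceil = 20

20


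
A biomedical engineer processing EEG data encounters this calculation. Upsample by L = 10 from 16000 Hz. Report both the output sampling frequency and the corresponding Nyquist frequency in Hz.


Step 1 — output sample rate after interpolation by L:
fs_out = L * fs_in = 10 * 16000 = 160000 Hz

Step 2 — Nyquist frequency of the output stream:
f_Nyq = fs_out / 2 = 160000 / 2 = 80000.0 Hz

fs_out = 160000 Hz; f_Nyquist = 80000.0 Hz


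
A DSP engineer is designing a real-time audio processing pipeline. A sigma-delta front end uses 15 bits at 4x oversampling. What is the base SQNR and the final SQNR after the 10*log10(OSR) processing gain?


Step 1 — baseline SQNR at Nyquist:
SQNR_base = 6.02*N + 1.76
          = 6.02*15 + 1.76
          = 92.06 dB

Step 2 — oversampling processing gain:
G = 10*log10(OSR) = 10*log10(4) = 6.02 dB

Step 3 — total:
SQNR_total = 92.06 + 6.02 = 98.08 dB

Base SQNR = 92.06 dB; oversampled SQNR = 98.08 dB


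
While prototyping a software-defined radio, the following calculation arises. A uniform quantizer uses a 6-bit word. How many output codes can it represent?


Number of quantization levels = 2^N
= 2^6
= 64

64


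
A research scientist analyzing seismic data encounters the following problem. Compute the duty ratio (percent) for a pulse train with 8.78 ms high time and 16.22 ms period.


Duty cycle as a percentage:
DC = (t_on / T) * 100
   = (8.78 / 16.22) * 100
   = 0.541307 * 100
   = 54.13 %

54.13 %


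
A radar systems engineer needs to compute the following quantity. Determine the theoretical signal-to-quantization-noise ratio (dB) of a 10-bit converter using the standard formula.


Theoretical SNR for a full-scale sinusoid:
SNR = 6.02 * N + 1.76
    = 6.02 * 10 + 1.76
    = 60.2 + 1.76
    = 61.96 dB

61.96 dB


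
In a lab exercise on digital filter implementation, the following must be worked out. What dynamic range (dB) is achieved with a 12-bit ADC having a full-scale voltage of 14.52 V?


Dynamic range from full-scale to LSB:
V_min = V_max / 2^bits = 14.52 / 2^12
DR = 20 * log10(V_max / V_min)
   = 20 * log10(2^12)
   = 20 * 12 * log10(2)
   = 72.25 dB

72.25 dB


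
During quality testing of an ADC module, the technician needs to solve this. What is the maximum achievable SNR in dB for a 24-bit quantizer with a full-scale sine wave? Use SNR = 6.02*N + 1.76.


Theoretical SNR for a full-scale sinusoid:
SNR = 6.02 * N + 1.76
    = 6.02 * 24 + 1.76
    = 144.48 + 1.76
    = 146.24 dB

146.24 dB


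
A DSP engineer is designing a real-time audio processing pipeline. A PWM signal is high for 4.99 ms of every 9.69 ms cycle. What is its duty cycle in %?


Duty cycle as a percentage:
DC = (t_on / T) * 100
   = (4.99 / 9.69) * 100
   = 0.514964 * 100
   = 51.5 %

51.5 %


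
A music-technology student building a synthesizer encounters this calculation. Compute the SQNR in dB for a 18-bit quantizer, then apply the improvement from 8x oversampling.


Step 1 — baseline SQNR at Nyquist:
SQNR_base = 6.02*N + 1.76
          = 6.02*18 + 1.76
          = 110.12 dB

Step 2 — oversampling processing gain:
G = 10*log10(OSR) = 10*log10(8) = 9.03 dB

Step 3 — total:
SQNR_total = 110.12 + 9.03 = 119.15 dB

Base SQNR = 110.12 dB; oversampled SQNR = 119.15 dB


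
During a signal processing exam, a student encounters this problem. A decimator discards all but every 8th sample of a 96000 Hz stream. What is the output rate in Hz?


Decimation reduces the sample rate:
fs_out = fs_in / M
       = 96000 / 8
       = 12000.0 Hz

12000.0 Hz


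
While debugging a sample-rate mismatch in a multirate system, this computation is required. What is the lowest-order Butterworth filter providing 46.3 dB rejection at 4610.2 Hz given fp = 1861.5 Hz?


Butterworth filter order formula:
n = log10(10^(A/10) - 1) / (2 * log10(f_stop/f_pass))
10^(46.3/10) - 1 = 42656.9519
f_stop/f_pass = 4610.2 / 1861.5 = 2.4766
n = 5.8778 -> ceil = 6

6


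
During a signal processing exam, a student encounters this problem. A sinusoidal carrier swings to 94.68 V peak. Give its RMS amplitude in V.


RMS voltage for a sinusoidal waveform:
V_rms = V_peak / sqrt(2)
      = 94.68 / 1.414214
      = 66.949 V

66.949 V


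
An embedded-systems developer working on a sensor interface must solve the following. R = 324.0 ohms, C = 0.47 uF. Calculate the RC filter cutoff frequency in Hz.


Cutoff frequency of a first-order RC filter:
fc = 1 / (2 * pi * R * C)
C = 0.47 uF = 4.7e-07 F
fc = 1 / (2 * pi * 324.0 * 4.7e-07)
   = 1 / 0.00095680345857731
   = 1045.146724 Hz

1045.146724 Hz


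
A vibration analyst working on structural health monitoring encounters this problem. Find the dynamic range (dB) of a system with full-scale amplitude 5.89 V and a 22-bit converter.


Dynamic range from full-scale to LSB:
V_min = V_max / 2^bits = 5.89 / 2^22
DR = 20 * log10(V_max / V_min)
   = 20 * log10(2^22)
   = 20 * 22 * log10(2)
   = 132.45 dB

132.45 dB


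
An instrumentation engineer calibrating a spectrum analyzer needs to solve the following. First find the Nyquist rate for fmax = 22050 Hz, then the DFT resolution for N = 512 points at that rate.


Step 1 — Nyquist sampling rate:
fs = 2 * fmax = 2 * 22050 = 44100 Hz

Step 2 — DFT bin spacing:
df = fs / N = 44100 / 512 = 86.1328 Hz

86.1328 Hz


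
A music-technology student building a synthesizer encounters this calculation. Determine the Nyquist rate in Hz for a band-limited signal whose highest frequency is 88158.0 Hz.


The Nyquist rate is twice the maximum frequency component.
fs_min = 2 * fmax
      = 2 * 88158.0
      = 176316.0 Hz

176316.0


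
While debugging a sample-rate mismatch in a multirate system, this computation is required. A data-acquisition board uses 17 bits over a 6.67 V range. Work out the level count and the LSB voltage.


Step 1 — number of quantization levels:
L = 2^N = 2^17 = 131072

Step 2 — LSB step size:
delta = Vfs / L
      = 6.67 / 131072
      = 5.089e-05 V

Levels = 131072; step size = 5.089e-05 V


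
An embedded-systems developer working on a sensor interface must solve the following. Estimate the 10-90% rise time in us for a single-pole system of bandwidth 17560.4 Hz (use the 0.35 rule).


Rise time from bandwidth relationship:
tr = 0.35 / BW
   = 0.35 / 17560.4
   = 1.993120886e-05 s
   = 19.9312 us

19.9312 us


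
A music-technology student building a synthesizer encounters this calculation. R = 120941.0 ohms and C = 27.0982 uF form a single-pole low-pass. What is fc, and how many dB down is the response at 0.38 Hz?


Step 1 — cutoff frequency:
fc = 1 / (2*pi*R*C)
C = 27.0982 uF = 2.70982e-05 F
fc = 1 / (2*pi*120941.0*2.70982e-05)
   = 0.0485631 Hz

Step 2 — magnitude at f = 0.38 Hz:
|H(f)| = 1 / sqrt(1 + (f/fc)^2)
f/fc = 0.38 / 0.0485631 = 7.824871
|H| = 1 / sqrt(1 + 61.228606) = 0.1267666
|H|_dB = 20*log10(0.1267666) = -17.94 dB

fc = 0.0485631 Hz; |H(0.38 Hz)| = -17.94 dB


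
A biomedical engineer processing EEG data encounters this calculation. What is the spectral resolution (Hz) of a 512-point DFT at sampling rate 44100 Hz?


DFT frequency resolution:
df = fs / N
   = 44100 / 512
   = 86.1328 Hz

86.1328 Hz


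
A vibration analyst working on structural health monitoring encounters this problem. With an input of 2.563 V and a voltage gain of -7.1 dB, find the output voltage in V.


Output voltage from dB gain:
V_out = V_in * 10^(gain_dB / 20)
      = 2.563 * 10^(-7.1 / 20)
      = 2.563 * 0.44157
      = 1.1317 V

1.1317 V


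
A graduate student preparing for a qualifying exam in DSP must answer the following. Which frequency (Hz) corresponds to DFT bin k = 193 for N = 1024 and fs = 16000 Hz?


Frequency of DFT bin k:
f_k = k * fs / N
    = 193 * 16000 / 1024
    = 3088000 / 1024
    = 3015.625 Hz

3015.625 Hz


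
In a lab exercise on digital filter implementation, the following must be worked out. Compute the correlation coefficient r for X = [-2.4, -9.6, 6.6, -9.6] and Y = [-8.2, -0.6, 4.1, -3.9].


Pearson correlation coefficient (population):
r = cov(X,Y) / (std(X) * std(Y))
Mean X = -3.75, Mean Y = -2.15
Cov(X,Y) = 14.4225
Std(X) = 6.659392, Std(Y) = 4.50361
r = 0.4809

0.4809


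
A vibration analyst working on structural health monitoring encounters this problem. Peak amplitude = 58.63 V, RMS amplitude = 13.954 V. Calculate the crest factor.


Crest factor is the ratio of peak to RMS:
CF = V_peak / V_rms
   = 58.63 / 13.954
   = 4.2017

4.2017


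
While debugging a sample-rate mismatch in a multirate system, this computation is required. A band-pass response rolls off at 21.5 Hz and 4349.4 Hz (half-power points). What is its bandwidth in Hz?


Bandwidth is the difference of -3dB frequencies:
BW = f_high - f_low
   = 4349.4 - 21.5
   = 4327.9 Hz

4327.9 Hz


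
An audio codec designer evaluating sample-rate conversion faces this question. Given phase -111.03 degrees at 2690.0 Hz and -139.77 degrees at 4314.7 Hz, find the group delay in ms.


Group delay from phase difference:
tau = -d(phi)/d(omega)
d(phi) = -28.74 deg = -0.501608 rad
d(omega) = 2*pi*(4314.7 - 2690.0) = 10208.2912 rad/s
tau = -(-0.501608) / 10208.2912
    = 0.0491 ms

0.0491 ms


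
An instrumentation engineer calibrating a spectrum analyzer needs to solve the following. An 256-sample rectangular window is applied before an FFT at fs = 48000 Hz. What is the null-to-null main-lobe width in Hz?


Main lobe width for a rectangular window:
Width = 2 * fs / N
      = 2 * 48000 / 256
      = 96000 / 256
      = 375.0 Hz

375.0 Hz


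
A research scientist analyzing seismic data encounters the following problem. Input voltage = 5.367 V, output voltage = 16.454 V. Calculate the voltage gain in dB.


Voltage gain in dB:
G = 20 * log10(Vout / Vin)
  = 20 * log10(16.454 / 5.367)
  = 20 * log10(3.065772)
  = 20 * 0.48654
  = 9.73 dB

9.73 dB


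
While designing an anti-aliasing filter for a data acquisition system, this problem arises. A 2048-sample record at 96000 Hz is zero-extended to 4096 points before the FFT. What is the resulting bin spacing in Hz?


Frequency resolution after zero-padding:
N_padded = 2048 * 2 = 4096
df = fs / N_padded
   = 96000 / 4096
   = 23.4375 Hz

23.4375 Hz


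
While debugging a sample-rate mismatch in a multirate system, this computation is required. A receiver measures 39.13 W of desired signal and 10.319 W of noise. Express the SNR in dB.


SNR in decibels:
SNR = 10 * log10(Ps / Pn)
    = 10 * log10(39.13 / 10.319)
    = 10 * log10(3.792)
    = 10 * 0.5789
    = 5.79 dB

5.79 dB


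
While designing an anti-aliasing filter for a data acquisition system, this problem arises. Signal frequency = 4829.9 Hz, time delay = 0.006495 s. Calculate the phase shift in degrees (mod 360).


Phase shift from frequency and time delay:
phi = 360 * f * t_delay
    = 360 * 4829.9 * 0.006495
    = 11293.27 degrees
    mod 360 = 133.27 degrees

133.27 degrees


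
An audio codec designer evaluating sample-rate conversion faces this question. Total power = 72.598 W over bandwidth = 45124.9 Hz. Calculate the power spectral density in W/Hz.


Power spectral density:
PSD = P / BW
    = 72.598 / 45124.9
    = 0.00160882 W/Hz

0.00160882 W/Hz


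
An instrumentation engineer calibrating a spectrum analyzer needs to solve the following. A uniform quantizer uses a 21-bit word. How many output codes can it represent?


Number of quantization levels = 2^N
= 2^21
= 2097152

2097152


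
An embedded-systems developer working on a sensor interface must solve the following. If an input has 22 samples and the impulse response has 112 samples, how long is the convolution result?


Linear convolution output length:
L = N + M - 1
  = 22 + 112 - 1
  = 133 samples

133


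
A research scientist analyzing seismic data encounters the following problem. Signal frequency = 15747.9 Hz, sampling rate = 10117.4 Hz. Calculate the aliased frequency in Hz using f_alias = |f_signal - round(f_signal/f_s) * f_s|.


Compute the nearest integer multiple of fs to the signal:
n = round(15747.9 / 10117.4) = 2
f_alias = |15747.9 - 2 * 10117.4|
        = |15747.9 - 20234.8|
        = 4486.9 Hz

4486.9


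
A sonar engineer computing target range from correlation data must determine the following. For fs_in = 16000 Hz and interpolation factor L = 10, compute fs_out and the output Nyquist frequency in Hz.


Step 1 — output sample rate after interpolation by L:
fs_out = L * fs_in = 10 * 16000 = 160000 Hz

Step 2 — Nyquist frequency of the output stream:
f_Nyq = fs_out / 2 = 160000 / 2 = 80000.0 Hz

fs_out = 160000 Hz; f_Nyquist = 80000.0 Hz


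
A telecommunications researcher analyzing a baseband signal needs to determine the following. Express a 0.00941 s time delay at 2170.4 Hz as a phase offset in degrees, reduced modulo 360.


Phase shift from frequency and time delay:
phi = 360 * f * t_delay
    = 360 * 2170.4 * 0.00941
    = 7352.45 degrees
    mod 360 = 152.45 degrees

152.45 degrees


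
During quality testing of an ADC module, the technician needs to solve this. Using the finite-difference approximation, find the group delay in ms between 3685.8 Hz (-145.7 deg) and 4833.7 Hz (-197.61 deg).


Group delay from phase difference:
tau = -d(phi)/d(omega)
d(phi) = -51.91 deg = -0.906 rad
d(omega) = 2*pi*(4833.7 - 3685.8) = 7212.4684 rad/s
tau = -(-0.906) / 7212.4684
    = 0.1256 ms

0.1256 ms


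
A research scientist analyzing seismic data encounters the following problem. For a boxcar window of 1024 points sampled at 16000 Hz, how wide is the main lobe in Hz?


Main lobe width for a rectangular window:
Width = 2 * fs / N
      = 2 * 16000 / 1024
      = 32000 / 1024
      = 31.25 Hz

31.25 Hz


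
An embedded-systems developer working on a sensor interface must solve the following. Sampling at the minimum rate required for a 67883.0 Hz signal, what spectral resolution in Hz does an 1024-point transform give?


Step 1 — Nyquist sampling rate:
fs = 2 * fmax = 2 * 67883.0 = 135766.0 Hz

Step 2 — DFT bin spacing:
df = fs / N = 135766.0 / 1024 = 132.584 Hz

132.584 Hz


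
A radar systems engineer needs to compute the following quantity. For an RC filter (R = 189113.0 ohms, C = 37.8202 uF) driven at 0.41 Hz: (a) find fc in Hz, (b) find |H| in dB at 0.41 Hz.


Step 1 — cutoff frequency:
fc = 1 / (2*pi*R*C)
C = 37.8202 uF = 3.78202e-05 F
fc = 1 / (2*pi*189113.0*3.78202e-05)
   = 0.0222523 Hz

Step 2 — magnitude at f = 0.41 Hz:
|H(f)| = 1 / sqrt(1 + (f/fc)^2)
f/fc = 0.41 / 0.0222523 = 18.425062
|H| = 1 / sqrt(1 + 339.48291) = 0.0541941
|H|_dB = 20*log10(0.0541941) = -25.32 dB

fc = 0.0222523 Hz; |H(0.41 Hz)| = -25.32 dB


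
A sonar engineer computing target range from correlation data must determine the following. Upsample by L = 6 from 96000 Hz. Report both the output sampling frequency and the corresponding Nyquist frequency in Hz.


Step 1 — output sample rate after interpolation by L:
fs_out = L * fs_in = 6 * 96000 = 576000 Hz

Step 2 — Nyquist frequency of the output stream:
f_Nyq = fs_out / 2 = 576000 / 2 = 288000.0 Hz

fs_out = 576000 Hz; f_Nyquist = 288000.0 Hz


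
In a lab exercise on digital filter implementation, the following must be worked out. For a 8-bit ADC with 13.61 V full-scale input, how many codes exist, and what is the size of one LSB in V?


Step 1 — number of quantization levels:
L = 2^N = 2^8 = 256

Step 2 — LSB step size:
delta = Vfs / L
      = 13.61 / 256
      = 0.05316406 V

Levels = 256; step size = 0.05316406 V


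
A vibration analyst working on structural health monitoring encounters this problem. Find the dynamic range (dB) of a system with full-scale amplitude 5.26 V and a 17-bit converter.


Dynamic range from full-scale to LSB:
V_min = V_max / 2^bits = 5.26 / 2^17
DR = 20 * log10(V_max / V_min)
   = 20 * log10(2^17)
   = 20 * 17 * log10(2)
   = 102.35 dB

102.35 dB


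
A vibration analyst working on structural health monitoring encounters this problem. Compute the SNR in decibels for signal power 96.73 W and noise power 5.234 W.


SNR in decibels:
SNR = 10 * log10(Ps / Pn)
    = 10 * log10(96.73 / 5.234)
    = 10 * log10(18.4811)
    = 10 * 1.2667
    = 12.67 dB

12.67 dB


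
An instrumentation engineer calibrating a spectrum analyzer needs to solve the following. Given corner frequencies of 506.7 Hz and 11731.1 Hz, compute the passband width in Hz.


Bandwidth is the difference of -3dB frequencies:
BW = f_high - f_low
   = 11731.1 - 506.7
   = 11224.4 Hz

11224.4 Hz


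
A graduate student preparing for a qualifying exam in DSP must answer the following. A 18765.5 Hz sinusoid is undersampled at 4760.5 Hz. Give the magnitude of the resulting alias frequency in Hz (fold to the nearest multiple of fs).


Compute the nearest integer multiple of fs to the signal:
n = round(18765.5 / 4760.5) = 4
f_alias = |18765.5 - 4 * 4760.5|
        = |18765.5 - 19042.0|
        = 276.5 Hz

276.5


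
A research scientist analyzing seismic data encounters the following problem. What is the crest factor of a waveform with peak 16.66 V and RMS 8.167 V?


Crest factor is the ratio of peak to RMS:
CF = V_peak / V_rms
   = 16.66 / 8.167
   = 2.0399

2.0399


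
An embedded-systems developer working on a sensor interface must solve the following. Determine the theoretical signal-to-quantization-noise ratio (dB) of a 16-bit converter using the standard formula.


Theoretical SNR for a full-scale sinusoid:
SNR = 6.02 * N + 1.76
    = 6.02 * 16 + 1.76
    = 96.32 + 1.76
    = 98.08 dB

98.08 dB


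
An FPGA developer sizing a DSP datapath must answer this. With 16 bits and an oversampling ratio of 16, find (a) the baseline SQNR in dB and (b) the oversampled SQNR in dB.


Step 1 — baseline SQNR at Nyquist:
SQNR_base = 6.02*N + 1.76
          = 6.02*16 + 1.76
          = 98.08 dB

Step 2 — oversampling processing gain:
G = 10*log10(OSR) = 10*log10(16) = 12.04 dB

Step 3 — total:
SQNR_total = 98.08 + 12.04 = 110.12 dB

Base SQNR = 98.08 dB; oversampled SQNR = 110.12 dB


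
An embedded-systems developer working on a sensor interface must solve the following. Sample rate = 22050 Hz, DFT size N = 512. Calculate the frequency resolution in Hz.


DFT frequency resolution:
df = fs / N
   = 22050 / 512
   = 43.0664 Hz

43.0664 Hz


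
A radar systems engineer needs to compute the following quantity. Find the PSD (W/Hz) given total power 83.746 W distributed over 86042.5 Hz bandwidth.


Power spectral density:
PSD = P / BW
    = 83.746 / 86042.5
    = 0.00097331 W/Hz

0.00097331 W/Hz


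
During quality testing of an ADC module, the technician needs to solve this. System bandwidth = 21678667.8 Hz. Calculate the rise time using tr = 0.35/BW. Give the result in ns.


Rise time from bandwidth relationship:
tr = 0.35 / BW
   = 0.35 / 21678667.8
   = 1.614490352e-08 s
   = 16.1449 ns

16.1449 ns


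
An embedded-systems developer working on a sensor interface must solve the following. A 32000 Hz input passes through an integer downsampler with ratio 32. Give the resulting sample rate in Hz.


Decimation reduces the sample rate:
fs_out = fs_in / M
       = 32000 / 32
       = 1000.0 Hz

1000.0 Hz


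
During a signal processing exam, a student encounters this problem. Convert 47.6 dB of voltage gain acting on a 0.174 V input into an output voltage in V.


Output voltage from dB gain:
V_out = V_in * 10^(gain_dB / 20)
      = 0.174 * 10^(47.6 / 20)
      = 0.174 * 239.883292
      = 41.7397 V

41.7397 V


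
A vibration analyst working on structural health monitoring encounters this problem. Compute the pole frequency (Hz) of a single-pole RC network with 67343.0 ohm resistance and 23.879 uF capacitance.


Cutoff frequency of a first-order RC filter:
fc = 1 / (2 * pi * R * C)
C = 23.879 uF = 2.3879e-05 F
fc = 1 / (2 * pi * 67343.0 * 2.3879e-05)
   = 1 / 10.103886601068
   = 0.098972 Hz

0.098972 Hz


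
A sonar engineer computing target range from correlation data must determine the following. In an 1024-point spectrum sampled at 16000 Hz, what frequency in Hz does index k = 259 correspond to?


Frequency of DFT bin k:
f_k = k * fs / N
    = 259 * 16000 / 1024
    = 4144000 / 1024
    = 4046.875 Hz

4046.875 Hz


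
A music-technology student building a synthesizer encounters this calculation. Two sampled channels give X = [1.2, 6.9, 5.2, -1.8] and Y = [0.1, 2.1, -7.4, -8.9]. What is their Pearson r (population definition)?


Pearson correlation coefficient (population):
r = cov(X,Y) / (std(X) * std(Y))
Mean X = 2.875, Mean Y = -3.525
Cov(X,Y) = 8.171875
Std(X) = 3.401011, Std(Y) = 4.708702
r = 0.5103

0.5103


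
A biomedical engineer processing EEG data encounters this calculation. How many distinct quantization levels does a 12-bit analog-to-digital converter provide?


Number of quantization levels = 2^N
= 2^12
= 4096

4096


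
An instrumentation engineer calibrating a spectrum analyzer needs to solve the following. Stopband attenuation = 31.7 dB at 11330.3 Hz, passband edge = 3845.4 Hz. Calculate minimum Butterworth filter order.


Butterworth filter order formula:
n = log10(10^(A/10) - 1) / (2 * log10(f_stop/f_pass))
10^(31.7/10) - 1 = 1478.1084
f_stop/f_pass = 11330.3 / 3845.4 = 2.9465
n = 3.3771 -> ceil = 4

4


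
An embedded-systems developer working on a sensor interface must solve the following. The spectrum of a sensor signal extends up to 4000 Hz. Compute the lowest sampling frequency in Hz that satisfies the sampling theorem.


The Nyquist rate is twice the maximum frequency component.
fs_min = 2 * fmax
      = 2 * 4000
      = 8000 Hz

8000


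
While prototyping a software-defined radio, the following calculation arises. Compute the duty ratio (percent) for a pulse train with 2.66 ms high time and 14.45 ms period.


Duty cycle as a percentage:
DC = (t_on / T) * 100
   = (2.66 / 14.45) * 100
   = 0.184083 * 100
   = 18.41 %

18.41 %


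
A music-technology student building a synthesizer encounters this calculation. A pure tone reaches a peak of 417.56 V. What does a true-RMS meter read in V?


RMS voltage for a sinusoidal waveform:
V_rms = V_peak / sqrt(2)
      = 417.56 / 1.414214
      = 295.26 V

295.26 V


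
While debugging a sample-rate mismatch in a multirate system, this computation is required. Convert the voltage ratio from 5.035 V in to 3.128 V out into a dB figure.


Voltage gain in dB:
G = 20 * log10(Vout / Vin)
  = 20 * log10(3.128 / 5.035)
  = 20 * log10(0.621251)
  = 20 * -0.206733
  = -4.13 dB

-4.13 dB


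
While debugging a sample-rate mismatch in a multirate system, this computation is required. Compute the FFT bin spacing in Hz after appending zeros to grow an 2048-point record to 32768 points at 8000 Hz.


Frequency resolution after zero-padding:
N_padded = 2048 * 16 = 32768
df = fs / N_padded
   = 8000 / 32768
   = 0.2441 Hz

0.2441 Hz


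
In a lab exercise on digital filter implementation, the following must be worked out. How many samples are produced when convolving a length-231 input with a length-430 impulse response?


Linear convolution output length:
L = N + M - 1
  = 231 + 430 - 1
  = 660 samples

660


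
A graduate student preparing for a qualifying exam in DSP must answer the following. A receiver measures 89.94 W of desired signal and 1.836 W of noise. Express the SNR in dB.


SNR in decibels:
SNR = 10 * log10(Ps / Pn)
    = 10 * log10(89.94 / 1.836)
    = 10 * log10(48.9869)
    = 10 * 1.6901
    = 16.9 dB

16.9 dB


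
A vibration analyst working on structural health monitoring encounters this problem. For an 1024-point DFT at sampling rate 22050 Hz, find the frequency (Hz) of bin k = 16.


Frequency of DFT bin k:
f_k = k * fs / N
    = 16 * 22050 / 1024
    = 352800 / 1024
    = 344.531 Hz

344.531 Hz


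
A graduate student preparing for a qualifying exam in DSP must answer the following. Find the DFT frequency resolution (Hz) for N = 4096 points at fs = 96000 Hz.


DFT frequency resolution:
df = fs / N
   = 96000 / 4096
   = 23.4375 Hz

23.4375 Hz


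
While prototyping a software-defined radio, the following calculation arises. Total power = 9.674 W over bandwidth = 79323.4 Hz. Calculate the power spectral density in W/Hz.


Power spectral density:
PSD = P / BW
    = 9.674 / 79323.4
    = 0.00012196 W/Hz

0.00012196 W/Hz


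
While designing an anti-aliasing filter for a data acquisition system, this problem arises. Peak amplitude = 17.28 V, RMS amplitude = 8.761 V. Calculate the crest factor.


Crest factor is the ratio of peak to RMS:
CF = V_peak / V_rms
   = 17.28 / 8.761
   = 1.9724

1.9724


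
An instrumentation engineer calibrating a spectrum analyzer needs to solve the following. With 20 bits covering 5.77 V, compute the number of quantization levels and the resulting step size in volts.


Step 1 — number of quantization levels:
L = 2^N = 2^20 = 1048576

Step 2 — LSB step size:
delta = Vfs / L
      = 5.77 / 1048576
      = 5.5e-06 V

Levels = 1048576; step size = 5.5e-06 V


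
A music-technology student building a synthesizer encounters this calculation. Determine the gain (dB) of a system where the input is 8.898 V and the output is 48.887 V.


Voltage gain in dB:
G = 20 * log10(Vout / Vin)
  = 20 * log10(48.887 / 8.898)
  = 20 * log10(5.494156)
  = 20 * 0.739901
  = 14.8 dB

14.8 dB


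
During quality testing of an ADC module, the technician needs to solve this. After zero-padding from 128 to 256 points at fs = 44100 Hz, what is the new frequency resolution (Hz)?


Frequency resolution after zero-padding:
N_padded = 128 * 2 = 256
df = fs / N_padded
   = 44100 / 256
   = 172.2656 Hz

172.2656 Hz


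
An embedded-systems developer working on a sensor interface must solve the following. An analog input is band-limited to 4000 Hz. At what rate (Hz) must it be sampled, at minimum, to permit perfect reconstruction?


The Nyquist rate is twice the maximum frequency component.
fs_min = 2 * fmax
      = 2 * 4000
      = 8000 Hz

8000


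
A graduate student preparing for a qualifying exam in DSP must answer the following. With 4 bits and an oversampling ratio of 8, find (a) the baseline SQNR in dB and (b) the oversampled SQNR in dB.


Step 1 — baseline SQNR at Nyquist:
SQNR_base = 6.02*N + 1.76
          = 6.02*4 + 1.76
          = 25.84 dB

Step 2 — oversampling processing gain:
G = 10*log10(OSR) = 10*log10(8) = 9.03 dB

Step 3 — total:
SQNR_total = 25.84 + 9.03 = 34.87 dB

Base SQNR = 25.84 dB; oversampled SQNR = 34.87 dB


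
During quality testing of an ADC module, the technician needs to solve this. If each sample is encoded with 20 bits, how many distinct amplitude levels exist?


Number of quantization levels = 2^N
= 2^20
= 1048576

1048576


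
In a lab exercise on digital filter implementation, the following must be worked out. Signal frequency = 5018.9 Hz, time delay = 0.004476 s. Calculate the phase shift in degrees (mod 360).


Phase shift from frequency and time delay:
phi = 360 * f * t_delay
    = 360 * 5018.9 * 0.004476
    = 8087.25 degrees
    mod 360 = 167.25 degrees

167.25 degrees


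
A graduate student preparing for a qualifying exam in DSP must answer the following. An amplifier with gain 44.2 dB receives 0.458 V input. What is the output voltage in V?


Output voltage from dB gain:
V_out = V_in * 10^(gain_dB / 20)
      = 0.458 * 10^(44.2 / 20)
      = 0.458 * 162.18101
      = 74.2789 V

74.2789 V


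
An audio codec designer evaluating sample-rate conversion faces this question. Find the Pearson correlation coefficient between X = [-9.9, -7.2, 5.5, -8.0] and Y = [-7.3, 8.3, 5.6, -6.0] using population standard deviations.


Pearson correlation coefficient (population):
r = cov(X,Y) / (std(X) * std(Y))
Mean X = -4.9, Mean Y = 0.15
Cov(X,Y) = 23.5625
Std(X) = 6.083995, Std(Y) = 6.882042
r = 0.5627

0.5627


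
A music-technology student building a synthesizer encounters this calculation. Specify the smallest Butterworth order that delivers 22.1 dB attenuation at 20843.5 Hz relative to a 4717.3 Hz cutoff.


Butterworth filter order formula:
n = log10(10^(A/10) - 1) / (2 * log10(f_stop/f_pass))
10^(22.1/10) - 1 = 161.181
f_stop/f_pass = 20843.5 / 4717.3 = 4.4185
n = 1.7104 -> ceil = 2

2


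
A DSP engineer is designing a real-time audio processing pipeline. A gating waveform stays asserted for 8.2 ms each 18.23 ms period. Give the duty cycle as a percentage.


Duty cycle as a percentage:
DC = (t_on / T) * 100
   = (8.2 / 18.23) * 100
   = 0.449808 * 100
   = 44.98 %

44.98 %


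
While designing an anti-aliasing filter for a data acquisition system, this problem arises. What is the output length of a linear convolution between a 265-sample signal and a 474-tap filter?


Linear convolution output length:
L = N + M - 1
  = 265 + 474 - 1
  = 738 samples

738


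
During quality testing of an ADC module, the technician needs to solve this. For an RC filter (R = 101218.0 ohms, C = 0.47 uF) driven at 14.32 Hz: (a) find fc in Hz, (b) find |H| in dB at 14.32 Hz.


Step 1 — cutoff frequency:
fc = 1 / (2*pi*R*C)
C = 0.47 uF = 4.7e-07 F
fc = 1 / (2*pi*101218.0*4.7e-07)
   = 3.34553 Hz

Step 2 — magnitude at f = 14.32 Hz:
|H(f)| = 1 / sqrt(1 + (f/fc)^2)
f/fc = 14.32 / 3.34553 = 4.280338
|H| = 1 / sqrt(1 + 18.321293) = 0.2275003
|H|_dB = 20*log10(0.2275003) = -12.86 dB

fc = 3.34553 Hz; |H(14.32 Hz)| = -12.86 dB


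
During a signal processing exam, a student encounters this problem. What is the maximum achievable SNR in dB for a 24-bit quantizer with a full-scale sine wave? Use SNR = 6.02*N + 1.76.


Theoretical SNR for a full-scale sinusoid:
SNR = 6.02 * N + 1.76
    = 6.02 * 24 + 1.76
    = 144.48 + 1.76
    = 146.24 dB

146.24 dB


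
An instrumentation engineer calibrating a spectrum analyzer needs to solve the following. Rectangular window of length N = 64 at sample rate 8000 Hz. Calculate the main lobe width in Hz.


Main lobe width for a rectangular window:
Width = 2 * fs / N
      = 2 * 8000 / 64
      = 16000 / 64
      = 250.0 Hz

250.0 Hz


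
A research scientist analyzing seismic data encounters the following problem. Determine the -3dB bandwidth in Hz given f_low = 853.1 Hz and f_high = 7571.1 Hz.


Bandwidth is the difference of -3dB frequencies:
BW = f_high - f_low
   = 7571.1 - 853.1
   = 6718.0 Hz

6718.0 Hz


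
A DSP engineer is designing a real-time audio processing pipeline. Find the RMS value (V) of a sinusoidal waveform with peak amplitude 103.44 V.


RMS voltage for a sinusoidal waveform:
V_rms = V_peak / sqrt(2)
      = 103.44 / 1.414214
      = 73.143 V

73.143 V


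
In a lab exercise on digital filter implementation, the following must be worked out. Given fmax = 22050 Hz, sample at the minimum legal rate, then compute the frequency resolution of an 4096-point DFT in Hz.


Step 1 — Nyquist sampling rate:
fs = 2 * fmax = 2 * 22050 = 44100 Hz

Step 2 — DFT bin spacing:
df = fs / N = 44100 / 4096 = 10.7666 Hz

10.7666 Hz


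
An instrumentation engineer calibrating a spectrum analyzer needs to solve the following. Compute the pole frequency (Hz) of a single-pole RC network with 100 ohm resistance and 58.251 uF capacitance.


Cutoff frequency of a first-order RC filter:
fc = 1 / (2 * pi * R * C)
C = 58.251 uF = 5.8251e-05 F
fc = 1 / (2 * pi * 100 * 5.8251e-05)
   = 1 / 0.036600182732852
   = 27.322268 Hz

27.322268 Hz


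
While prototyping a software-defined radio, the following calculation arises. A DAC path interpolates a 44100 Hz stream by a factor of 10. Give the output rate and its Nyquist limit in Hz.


Step 1 — output sample rate after interpolation by L:
fs_out = L * fs_in = 10 * 44100 = 441000 Hz

Step 2 — Nyquist frequency of the output stream:
f_Nyq = fs_out / 2 = 441000 / 2 = 220500.0 Hz

fs_out = 441000 Hz; f_Nyquist = 220500.0 Hz


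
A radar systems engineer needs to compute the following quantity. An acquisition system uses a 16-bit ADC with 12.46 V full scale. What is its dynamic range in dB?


Dynamic range from full-scale to LSB:
V_min = V_max / 2^bits = 12.46 / 2^16
DR = 20 * log10(V_max / V_min)
   = 20 * log10(2^16)
   = 20 * 16 * log10(2)
   = 96.33 dB

96.33 dB


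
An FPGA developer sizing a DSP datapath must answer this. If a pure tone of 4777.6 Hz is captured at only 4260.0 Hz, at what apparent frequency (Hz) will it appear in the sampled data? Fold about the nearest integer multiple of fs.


Compute the nearest integer multiple of fs to the signal:
n = round(4777.6 / 4260.0) = 1
f_alias = |4777.6 - 1 * 4260.0|
        = |4777.6 - 4260.0|
        = 517.6 Hz

517.6


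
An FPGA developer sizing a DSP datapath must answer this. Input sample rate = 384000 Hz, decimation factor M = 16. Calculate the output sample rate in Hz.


Decimation reduces the sample rate:
fs_out = fs_in / M
       = 384000 / 16
       = 24000.0 Hz

24000.0 Hz


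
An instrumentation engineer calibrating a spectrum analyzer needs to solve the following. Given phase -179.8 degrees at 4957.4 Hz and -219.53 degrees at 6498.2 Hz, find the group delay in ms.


Group delay from phase difference:
tau = -d(phi)/d(omega)
d(phi) = -39.73 deg = -0.693419 rad
d(omega) = 2*pi*(6498.2 - 4957.4) = 9681.1319 rad/s
tau = -(-0.693419) / 9681.1319
    = 0.0716 ms

0.0716 ms


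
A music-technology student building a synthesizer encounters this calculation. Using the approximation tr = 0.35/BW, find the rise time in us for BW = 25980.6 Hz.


Rise time from bandwidth relationship:
tr = 0.35 / BW
   = 0.35 / 25980.6
   = 1.347159034e-05 s
   = 13.4716 us

13.4716 us


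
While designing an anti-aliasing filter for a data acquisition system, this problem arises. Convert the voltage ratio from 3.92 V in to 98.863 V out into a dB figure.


Voltage gain in dB:
G = 20 * log10(Vout / Vin)
  = 20 * log10(98.863 / 3.92)
  = 20 * log10(25.220153)
  = 20 * 1.401748
  = 28.03 dB

28.03 dB


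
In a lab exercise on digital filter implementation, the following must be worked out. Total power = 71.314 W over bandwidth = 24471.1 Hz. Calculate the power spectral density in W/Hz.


Power spectral density:
PSD = P / BW
    = 71.314 / 24471.1
    = 0.00291421 W/Hz

0.00291421 W/Hz


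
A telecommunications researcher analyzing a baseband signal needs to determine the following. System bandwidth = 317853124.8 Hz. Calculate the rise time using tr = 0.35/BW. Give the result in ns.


Rise time from bandwidth relationship:
tr = 0.35 / BW
   = 0.35 / 317853124.8
   = 1.101137515e-09 s
   = 1.1011 ns

1.1011 ns


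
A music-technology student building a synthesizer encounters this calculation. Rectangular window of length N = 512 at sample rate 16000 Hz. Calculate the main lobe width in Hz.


Main lobe width for a rectangular window:
Width = 2 * fs / N
      = 2 * 16000 / 512
      = 32000 / 512
      = 62.5 Hz

62.5 Hz


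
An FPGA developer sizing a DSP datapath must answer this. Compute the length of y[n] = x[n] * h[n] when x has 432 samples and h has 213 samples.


Linear convolution output length:
L = N + M - 1
  = 432 + 213 - 1
  = 644 samples

644


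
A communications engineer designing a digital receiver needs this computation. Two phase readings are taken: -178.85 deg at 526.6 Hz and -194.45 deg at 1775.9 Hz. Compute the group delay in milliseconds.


Group delay from phase difference:
tau = -d(phi)/d(omega)
d(phi) = -15.6 deg = -0.272271 rad
d(omega) = 2*pi*(1775.9 - 526.6) = 7849.5834 rad/s
tau = -(-0.272271) / 7849.5834
    = 0.0347 ms

0.0347 ms


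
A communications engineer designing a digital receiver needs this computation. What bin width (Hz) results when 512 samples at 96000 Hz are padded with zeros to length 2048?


Frequency resolution after zero-padding:
N_padded = 512 * 4 = 2048
df = fs / N_padded
   = 96000 / 2048
   = 46.875 Hz

46.875 Hz


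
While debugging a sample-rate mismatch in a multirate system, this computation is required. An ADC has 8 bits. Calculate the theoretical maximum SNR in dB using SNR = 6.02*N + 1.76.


Theoretical SNR for a full-scale sinusoid:
SNR = 6.02 * N + 1.76
    = 6.02 * 8 + 1.76
    = 48.16 + 1.76
    = 49.92 dB

49.92 dB


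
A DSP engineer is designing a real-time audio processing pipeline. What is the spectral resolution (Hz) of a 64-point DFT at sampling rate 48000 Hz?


DFT frequency resolution:
df = fs / N
   = 48000 / 64
   = 750.0 Hz

750.0 Hz


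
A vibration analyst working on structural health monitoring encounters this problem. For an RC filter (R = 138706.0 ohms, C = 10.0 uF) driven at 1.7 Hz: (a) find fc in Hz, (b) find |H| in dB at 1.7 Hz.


Step 1 — cutoff frequency:
fc = 1 / (2*pi*R*C)
C = 10.0 uF = 1e-05 F
fc = 1 / (2*pi*138706.0*1e-05)
   = 0.114743 Hz

Step 2 — magnitude at f = 1.7 Hz:
|H(f)| = 1 / sqrt(1 + (f/fc)^2)
f/fc = 1.7 / 0.114743 = 14.815719
|H| = 1 / sqrt(1 + 219.505529) = 0.0673427
|H|_dB = 20*log10(0.0673427) = -23.43 dB

fc = 0.114743 Hz; |H(1.7 Hz)| = -23.43 dB


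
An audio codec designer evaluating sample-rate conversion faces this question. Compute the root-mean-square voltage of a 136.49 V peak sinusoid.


RMS voltage for a sinusoidal waveform:
V_rms = V_peak / sqrt(2)
      = 136.49 / 1.414214
      = 96.513 V

96.513 V


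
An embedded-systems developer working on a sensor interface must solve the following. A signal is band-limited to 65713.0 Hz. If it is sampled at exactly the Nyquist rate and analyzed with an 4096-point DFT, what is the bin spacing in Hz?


Step 1 — Nyquist sampling rate:
fs = 2 * fmax = 2 * 65713.0 = 131426.0 Hz

Step 2 — DFT bin spacing:
df = fs / N = 131426.0 / 4096 = 32.0864 Hz

32.0864 Hz


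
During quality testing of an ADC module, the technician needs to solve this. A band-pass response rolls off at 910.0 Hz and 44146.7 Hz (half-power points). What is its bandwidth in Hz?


Bandwidth is the difference of -3dB frequencies:
BW = f_high - f_low
   = 44146.7 - 910.0
   = 43236.7 Hz

43236.7 Hz


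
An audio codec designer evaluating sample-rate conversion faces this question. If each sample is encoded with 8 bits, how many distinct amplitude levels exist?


Number of quantization levels = 2^N
= 2^8
= 256

256


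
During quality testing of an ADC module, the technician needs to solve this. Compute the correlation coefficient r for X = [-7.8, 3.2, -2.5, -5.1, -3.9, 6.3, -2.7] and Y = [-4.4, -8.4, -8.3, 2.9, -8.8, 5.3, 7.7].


Pearson correlation coefficient (population):
r = cov(X,Y) / (std(X) * std(Y))
Mean X = -1.7857, Mean Y = -2.0
Cov(X,Y) = 5.045714
Std(X) = 4.523093, Std(Y) = 6.590469
r = 0.1693

0.1693
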